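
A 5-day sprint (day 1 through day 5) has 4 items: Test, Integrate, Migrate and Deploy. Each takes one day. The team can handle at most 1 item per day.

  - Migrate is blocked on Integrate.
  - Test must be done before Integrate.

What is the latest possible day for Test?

day 3

Downstream work caps Test at day 3.
Test at day 3 is achievable: Deploy=day 1; Migrate=day 5; Integrate=day 4; Test=day 3.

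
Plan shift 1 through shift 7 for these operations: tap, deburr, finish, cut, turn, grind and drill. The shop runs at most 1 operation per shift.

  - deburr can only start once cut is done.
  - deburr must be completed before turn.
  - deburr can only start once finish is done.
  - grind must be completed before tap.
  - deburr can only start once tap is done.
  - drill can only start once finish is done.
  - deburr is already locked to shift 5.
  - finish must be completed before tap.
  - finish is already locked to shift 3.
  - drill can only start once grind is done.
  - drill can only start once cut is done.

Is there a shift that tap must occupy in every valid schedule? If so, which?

shift 4

finish is fixed at shift 3 and must come before tap, so tap is at least shift 4.
deburr is fixed at shift 5 and must come after tap, so tap is at most shift 4.
So tap must be shift 4.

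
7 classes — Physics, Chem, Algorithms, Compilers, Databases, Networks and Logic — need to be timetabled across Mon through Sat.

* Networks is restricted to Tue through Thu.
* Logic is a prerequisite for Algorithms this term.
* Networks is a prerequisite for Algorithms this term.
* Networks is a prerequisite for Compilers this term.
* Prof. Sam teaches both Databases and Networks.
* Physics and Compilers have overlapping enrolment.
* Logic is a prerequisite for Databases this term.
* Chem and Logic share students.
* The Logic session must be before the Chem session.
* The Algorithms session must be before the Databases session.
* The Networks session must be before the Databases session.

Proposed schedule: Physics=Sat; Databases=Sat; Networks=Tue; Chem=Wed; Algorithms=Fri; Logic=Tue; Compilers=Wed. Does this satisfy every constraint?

Valid

Chem and Logic share students — holds.
Logic is a prerequisite for Algorithms this term — holds.
Networks is a prerequisite for Compilers this term — holds.
Logic is a prerequisite for Databases this term — holds.
Physics and Compilers have overlapping enrolment — holds.
The Algorithms session must be before the Databases session — holds.
Networks is restricted to Tue through Thu — holds.
The Logic session must be before the Chem session — holds.
Networks is a prerequisite for Algorithms this term — holds.
The Networks session must be before the Databases session — holds.
Prof. Sam teaches both Databases and Networks — holds.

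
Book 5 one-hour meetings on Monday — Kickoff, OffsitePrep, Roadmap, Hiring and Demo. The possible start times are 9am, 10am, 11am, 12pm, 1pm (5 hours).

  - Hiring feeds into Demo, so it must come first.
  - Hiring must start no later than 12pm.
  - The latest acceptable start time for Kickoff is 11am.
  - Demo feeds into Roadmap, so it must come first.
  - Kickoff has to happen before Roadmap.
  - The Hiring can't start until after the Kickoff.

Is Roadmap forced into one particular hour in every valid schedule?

Roadmap can be 12pm (e.g. Hiring in 10am; Roadmap in 12pm; Demo in 11am; Kickoff in 9am; OffsitePrep in 9am) or 1pm (e.g. Kickoff=9am, Roadmap=1pm, Demo=11am, OffsitePrep=9am, Hiring=10am).

No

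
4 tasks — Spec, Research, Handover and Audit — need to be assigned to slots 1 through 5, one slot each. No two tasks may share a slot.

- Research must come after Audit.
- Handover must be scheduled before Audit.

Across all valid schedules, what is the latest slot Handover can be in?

3

Downstream work caps Handover at 3.
Handover at 3 is achievable: Research -> 5; Spec -> 1; Audit -> 4; Handover -> 3.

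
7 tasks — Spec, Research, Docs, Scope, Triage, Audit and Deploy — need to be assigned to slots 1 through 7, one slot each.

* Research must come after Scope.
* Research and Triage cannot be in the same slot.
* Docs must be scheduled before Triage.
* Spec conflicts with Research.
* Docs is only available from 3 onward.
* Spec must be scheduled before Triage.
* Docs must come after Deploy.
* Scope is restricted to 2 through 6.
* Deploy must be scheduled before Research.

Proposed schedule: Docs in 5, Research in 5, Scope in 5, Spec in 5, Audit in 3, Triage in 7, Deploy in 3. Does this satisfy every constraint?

Spec conflicts with Research — violated.
Research must come after Scope — violated.
Deploy must be scheduled before Research — holds.
Docs is only available from 3 onward — holds.
Scope is restricted to 2 through 6 — holds.
Research and Triage cannot be in the same slot — holds.
Spec must be scheduled before Triage — holds.
Docs must be scheduled before Triage — holds.
Docs must come after Deploy — holds.

Invalid. Spec conflicts with Research.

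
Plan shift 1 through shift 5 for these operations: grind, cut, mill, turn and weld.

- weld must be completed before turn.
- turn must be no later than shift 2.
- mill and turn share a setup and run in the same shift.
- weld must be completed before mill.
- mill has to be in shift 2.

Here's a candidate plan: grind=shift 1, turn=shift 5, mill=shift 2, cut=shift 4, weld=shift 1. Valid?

Invalid. mill and turn share a setup and run in the same shift.

turn must be no later than shift 2 — violated.
mill and turn share a setup and run in the same shift — violated.
weld must be completed before mill — holds.
mill has to be in shift 2 — holds.
weld must be completed before turn — holds.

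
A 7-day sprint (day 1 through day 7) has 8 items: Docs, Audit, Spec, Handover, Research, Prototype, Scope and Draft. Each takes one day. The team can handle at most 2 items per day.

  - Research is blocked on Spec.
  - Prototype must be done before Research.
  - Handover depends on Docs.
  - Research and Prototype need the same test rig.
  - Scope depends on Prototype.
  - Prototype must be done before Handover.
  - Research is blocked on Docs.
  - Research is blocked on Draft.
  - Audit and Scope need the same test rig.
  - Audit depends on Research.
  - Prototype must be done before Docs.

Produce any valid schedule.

Handover in day 3; Draft in day 2; Research in day 3; Spec in day 1; Audit in day 4; Prototype in day 1; Docs in day 2; Scope in day 5

Checking: Draft(day 2) before Research(day 3); Prototype(day 1) before Docs(day 2); Spec(day 1) before Research(day 3); Prototype(day 1) before Research(day 3); Docs(day 2) before Handover(day 3); Prototype(day 1) before Handover(day 3); Research(day 3) before Audit(day 4); Prototype(day 1) before Scope(day 5); Docs(day 2) before Research(day 3); Research(day 3) != Prototype(day 1); Audit(day 4) != Scope(day 5); max 2 per day (cap 2).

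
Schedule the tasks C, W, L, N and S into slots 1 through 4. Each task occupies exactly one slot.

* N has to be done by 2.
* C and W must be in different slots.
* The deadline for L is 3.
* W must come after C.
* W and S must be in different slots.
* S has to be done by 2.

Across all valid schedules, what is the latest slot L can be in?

L's own window allows nothing later than 3.
L at 3 is achievable: W=2, C=1, S=1, L=3, N=1.

3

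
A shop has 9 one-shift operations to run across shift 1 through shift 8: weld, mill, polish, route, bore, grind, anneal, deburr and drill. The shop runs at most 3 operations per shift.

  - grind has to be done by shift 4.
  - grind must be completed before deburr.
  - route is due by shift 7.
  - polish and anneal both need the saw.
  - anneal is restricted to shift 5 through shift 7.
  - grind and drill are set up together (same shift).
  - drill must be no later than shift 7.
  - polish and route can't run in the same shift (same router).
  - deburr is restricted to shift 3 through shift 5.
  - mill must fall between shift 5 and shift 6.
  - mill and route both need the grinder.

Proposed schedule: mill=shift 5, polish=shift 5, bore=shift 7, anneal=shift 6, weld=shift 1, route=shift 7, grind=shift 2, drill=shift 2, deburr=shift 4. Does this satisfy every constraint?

anneal is restricted to shift 5 through shift 7 — holds.
grind has to be done by shift 4 — holds.
drill must be no later than shift 7 — holds.
polish and anneal both need the saw — holds.
route is due by shift 7 — holds.
polish and route can't run in the same shift (same router) — holds.
The shop runs at most 3 operations per shift — holds.
mill must fall between shift 5 and shift 6 — holds.
grind must be completed before deburr — holds.
deburr is restricted to shift 3 through shift 5 — holds.
mill and route both need the grinder — holds.
grind and drill are set up together (same shift) — holds.

Valid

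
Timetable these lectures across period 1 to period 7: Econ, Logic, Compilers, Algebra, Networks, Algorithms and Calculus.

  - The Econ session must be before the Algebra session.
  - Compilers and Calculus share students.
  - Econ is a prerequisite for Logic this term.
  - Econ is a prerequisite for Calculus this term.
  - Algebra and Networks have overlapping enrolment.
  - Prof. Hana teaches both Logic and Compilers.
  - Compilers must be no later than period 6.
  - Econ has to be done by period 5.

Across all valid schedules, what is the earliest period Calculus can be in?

Precedence pushes Calculus to at least period 2.
Calculus at period 2 is achievable: Algebra=period 2; Econ=period 1; Networks=period 1; Logic=period 2; Compilers=period 1; Algorithms=period 1; Calculus=period 2.

period 2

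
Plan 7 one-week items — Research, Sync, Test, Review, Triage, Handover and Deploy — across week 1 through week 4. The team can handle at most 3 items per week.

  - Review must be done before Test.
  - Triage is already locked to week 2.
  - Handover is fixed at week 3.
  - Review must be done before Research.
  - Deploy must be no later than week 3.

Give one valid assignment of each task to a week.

Test=week 2, Research=week 2, Sync=week 1, Triage=week 2, Deploy=week 1, Review=week 1, Handover=week 3

Checking: Review(week 1) before Research(week 2); Review(week 1) before Test(week 2); Handover=week 3 in [week 3,week 3]; Triage=week 2 in [week 2,week 2]; Deploy=week 1 in [week 1,week 3]; max 3 per week (cap 3).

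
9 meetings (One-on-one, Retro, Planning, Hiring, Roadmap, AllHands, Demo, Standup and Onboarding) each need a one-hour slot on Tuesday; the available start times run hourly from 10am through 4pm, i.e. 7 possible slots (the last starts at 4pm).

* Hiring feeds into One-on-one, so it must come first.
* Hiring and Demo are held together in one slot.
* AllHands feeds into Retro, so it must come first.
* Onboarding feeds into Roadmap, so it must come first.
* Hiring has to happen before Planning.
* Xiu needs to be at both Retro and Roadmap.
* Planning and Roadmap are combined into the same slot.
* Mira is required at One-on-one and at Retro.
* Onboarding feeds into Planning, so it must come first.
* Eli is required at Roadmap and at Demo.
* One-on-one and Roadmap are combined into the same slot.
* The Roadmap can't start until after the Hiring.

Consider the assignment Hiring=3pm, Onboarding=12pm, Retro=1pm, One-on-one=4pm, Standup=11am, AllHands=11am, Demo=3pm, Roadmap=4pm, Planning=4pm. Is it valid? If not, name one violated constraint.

Eli is required at Roadmap and at Demo — holds.
Onboarding feeds into Planning, so it must come first — holds.
Planning and Roadmap are combined into the same slot — holds.
Mira is required at One-on-one and at Retro — holds.
The Roadmap can't start until after the Hiring — holds.
Hiring and Demo are held together in one slot — holds.
Hiring feeds into One-on-one, so it must come first — holds.
Xiu needs to be at both Retro and Roadmap — holds.
One-on-one and Roadmap are combined into the same slot — holds.
AllHands feeds into Retro, so it must come first — holds.
Onboarding feeds into Roadmap, so it must come first — holds.
Hiring has to happen before Planning — holds.

Yes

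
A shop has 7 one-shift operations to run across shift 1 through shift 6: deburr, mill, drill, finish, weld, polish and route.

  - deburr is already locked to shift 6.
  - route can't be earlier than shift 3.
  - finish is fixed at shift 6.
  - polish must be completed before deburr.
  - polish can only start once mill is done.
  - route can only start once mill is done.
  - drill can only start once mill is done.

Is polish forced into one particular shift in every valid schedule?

polish can be shift 2 (e.g. weld -> shift 1, drill -> shift 2, route -> shift 3, mill -> shift 1, deburr -> shift 6, finish -> shift 6, polish -> shift 2) or shift 3 (e.g. drill in shift 2; mill in shift 1; deburr in shift 6; polish in shift 3; route in shift 3; finish in shift 6; weld in shift 1).

No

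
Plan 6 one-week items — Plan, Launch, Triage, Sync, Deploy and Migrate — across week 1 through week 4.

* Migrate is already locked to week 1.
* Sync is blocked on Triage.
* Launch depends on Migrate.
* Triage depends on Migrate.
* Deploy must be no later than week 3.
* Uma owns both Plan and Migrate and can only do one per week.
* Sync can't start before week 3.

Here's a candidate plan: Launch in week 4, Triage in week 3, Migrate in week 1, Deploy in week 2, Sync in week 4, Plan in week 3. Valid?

Sync can't start before week 3 — holds.
Sync is blocked on Triage — holds.
Migrate is already locked to week 1 — holds.
Uma owns both Plan and Migrate and can only do one per week — holds.
Launch depends on Migrate — holds.
Triage depends on Migrate — holds.
Deploy must be no later than week 3 — holds.

Yes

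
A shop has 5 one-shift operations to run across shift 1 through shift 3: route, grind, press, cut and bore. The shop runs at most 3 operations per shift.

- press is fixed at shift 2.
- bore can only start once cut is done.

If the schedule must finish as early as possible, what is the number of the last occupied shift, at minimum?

The precedence chain requires at least 2 distinct shifts.
With at most 3 per shift and 5 operations, at least 2 shifts are needed.
2 works (last occupied shift: shift 2): for example cut -> shift 1; press -> shift 2; route -> shift 1; grind -> shift 1; bore -> shift 2.

shift 2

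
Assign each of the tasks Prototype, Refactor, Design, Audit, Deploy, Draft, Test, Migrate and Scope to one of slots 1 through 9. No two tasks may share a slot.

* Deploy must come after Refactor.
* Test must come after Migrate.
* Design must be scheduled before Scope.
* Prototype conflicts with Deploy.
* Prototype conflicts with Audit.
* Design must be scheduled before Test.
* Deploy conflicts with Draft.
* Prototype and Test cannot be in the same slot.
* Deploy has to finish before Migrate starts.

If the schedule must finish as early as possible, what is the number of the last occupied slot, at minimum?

9

The precedence chain requires at least 4 distinct slots.
With at most 1 per slot and 9 tasks, at least 9 slots are needed.
9 works (last occupied slot: 9): for example Test=5, Deploy=3, Refactor=2, Audit=8, Scope=6, Design=1, Draft=9, Prototype=7, Migrate=4.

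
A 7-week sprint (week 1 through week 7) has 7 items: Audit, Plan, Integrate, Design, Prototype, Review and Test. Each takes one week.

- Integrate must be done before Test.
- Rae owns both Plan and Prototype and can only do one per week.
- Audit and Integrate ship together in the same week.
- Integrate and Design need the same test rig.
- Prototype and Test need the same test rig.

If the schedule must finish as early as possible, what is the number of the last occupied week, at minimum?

2

The precedence chain requires at least 2 distinct weeks.
2 works (last occupied week: week 2): for example Plan in week 2; Review in week 1; Design in week 2; Audit in week 1; Integrate in week 1; Prototype in week 1; Test in week 2.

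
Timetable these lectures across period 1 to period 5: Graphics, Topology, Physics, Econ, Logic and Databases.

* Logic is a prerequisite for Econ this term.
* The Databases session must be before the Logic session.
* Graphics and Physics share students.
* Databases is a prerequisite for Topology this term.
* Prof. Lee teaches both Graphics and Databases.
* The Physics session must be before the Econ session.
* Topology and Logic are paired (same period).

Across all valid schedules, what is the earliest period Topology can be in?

period 2

Precedence pushes Topology to at least period 2; Topology must be in the same period as Logic, which can't be after period 4, so Topology is at most period 4.
Topology at period 2 is achievable: Topology -> period 2; Logic -> period 2; Graphics -> period 2; Physics -> period 1; Databases -> period 1; Econ -> period 3.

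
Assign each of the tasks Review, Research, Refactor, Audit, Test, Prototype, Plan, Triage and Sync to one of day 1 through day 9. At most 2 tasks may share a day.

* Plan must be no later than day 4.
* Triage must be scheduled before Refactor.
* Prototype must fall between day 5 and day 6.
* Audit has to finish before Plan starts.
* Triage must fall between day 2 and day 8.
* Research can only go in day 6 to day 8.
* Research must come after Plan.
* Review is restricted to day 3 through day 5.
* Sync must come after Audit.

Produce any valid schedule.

Triage=day 2, Plan=day 2, Sync=day 4, Audit=day 1, Refactor=day 3, Research=day 6, Test=day 1, Review=day 3, Prototype=day 5

Checking: Audit(day 1) before Sync(day 4); Plan(day 2) before Research(day 6); Audit(day 1) before Plan(day 2); Triage(day 2) before Refactor(day 3); Research=day 6 in [day 6,day 8]; Plan=day 2 in [day 1,day 4]; Prototype=day 5 in [day 5,day 6]; Review=day 3 in [day 3,day 5]; Triage=day 2 in [day 2,day 8]; max 2 per day (cap 2).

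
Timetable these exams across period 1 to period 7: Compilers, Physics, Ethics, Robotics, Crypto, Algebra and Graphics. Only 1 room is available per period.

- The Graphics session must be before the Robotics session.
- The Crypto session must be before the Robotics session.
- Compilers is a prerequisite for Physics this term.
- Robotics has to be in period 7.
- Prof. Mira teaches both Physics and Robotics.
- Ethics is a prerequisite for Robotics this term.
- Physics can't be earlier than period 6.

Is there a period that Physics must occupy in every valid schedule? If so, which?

Physics's window is period 6–period 7.
Robotics is fixed at period 7, and Physics can't share a period with Robotics.
So Physics must be period 6.

period 6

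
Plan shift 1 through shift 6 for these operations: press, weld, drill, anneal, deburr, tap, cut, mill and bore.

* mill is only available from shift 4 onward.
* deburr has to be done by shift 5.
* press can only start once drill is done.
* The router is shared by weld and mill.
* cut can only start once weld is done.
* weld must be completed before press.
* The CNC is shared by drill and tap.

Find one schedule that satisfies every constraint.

anneal -> shift 1, mill -> shift 4, deburr -> shift 1, cut -> shift 2, tap -> shift 2, drill -> shift 1, bore -> shift 1, press -> shift 2, weld -> shift 1

Checking: weld(shift 1) before press(shift 2); drill(shift 1) before press(shift 2); weld(shift 1) before cut(shift 2); weld(shift 1) != mill(shift 4); drill(shift 1) != tap(shift 2); deburr=shift 1 in [shift 1,shift 5]; mill=shift 4 in [shift 4,shift 6].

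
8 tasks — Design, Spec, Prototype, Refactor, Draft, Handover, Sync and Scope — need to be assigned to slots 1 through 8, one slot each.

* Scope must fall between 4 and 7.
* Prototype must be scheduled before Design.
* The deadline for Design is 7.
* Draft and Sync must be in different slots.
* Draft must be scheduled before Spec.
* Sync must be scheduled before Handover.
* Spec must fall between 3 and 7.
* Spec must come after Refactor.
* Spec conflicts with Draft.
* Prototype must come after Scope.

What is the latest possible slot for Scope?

5

Scope is available from 4; Scope's own window allows nothing later than 7; downstream work caps Scope at 5.
Scope at 5 is achievable: Handover -> 3; Spec -> 3; Scope -> 5; Refactor -> 1; Draft -> 1; Design -> 7; Prototype -> 6; Sync -> 2.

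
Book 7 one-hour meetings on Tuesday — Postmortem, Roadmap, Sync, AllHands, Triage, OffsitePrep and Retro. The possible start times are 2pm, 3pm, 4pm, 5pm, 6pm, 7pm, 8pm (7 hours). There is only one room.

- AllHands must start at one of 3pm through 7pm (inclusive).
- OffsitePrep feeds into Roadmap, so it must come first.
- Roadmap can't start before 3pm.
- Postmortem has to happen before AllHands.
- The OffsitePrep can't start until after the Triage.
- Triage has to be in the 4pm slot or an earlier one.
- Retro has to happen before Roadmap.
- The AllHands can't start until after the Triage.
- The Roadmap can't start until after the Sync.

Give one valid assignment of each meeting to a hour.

OffsitePrep in 5pm; Postmortem in 3pm; Triage in 2pm; Retro in 7pm; Roadmap in 8pm; Sync in 6pm; AllHands in 4pm

Checking: Triage(2pm) before OffsitePrep(5pm); Retro(7pm) before Roadmap(8pm); Triage(2pm) before AllHands(4pm); Sync(6pm) before Roadmap(8pm); OffsitePrep(5pm) before Roadmap(8pm); Postmortem(3pm) before AllHands(4pm); Triage=2pm in [2pm,4pm]; Roadmap=8pm in [3pm,8pm]; AllHands=4pm in [3pm,7pm]; max 1 per hour (cap 1).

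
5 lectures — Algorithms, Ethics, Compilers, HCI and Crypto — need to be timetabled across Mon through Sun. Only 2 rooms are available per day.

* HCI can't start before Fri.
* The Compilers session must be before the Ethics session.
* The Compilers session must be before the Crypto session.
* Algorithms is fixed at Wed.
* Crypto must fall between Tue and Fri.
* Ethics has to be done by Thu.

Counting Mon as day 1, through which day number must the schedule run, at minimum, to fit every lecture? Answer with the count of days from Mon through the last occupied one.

5

The precedence chain requires at least 2 distinct days.
With at most 2 per day and 5 lectures, at least 3 days are needed.
HCI can't be placed before Fri — that is day 5 counting from Mon — so the schedule must run through at least 5 days.
5 works (last occupied day: Fri): for example Crypto in Tue; Compilers in Mon; Ethics in Tue; HCI in Fri; Algorithms in Wed.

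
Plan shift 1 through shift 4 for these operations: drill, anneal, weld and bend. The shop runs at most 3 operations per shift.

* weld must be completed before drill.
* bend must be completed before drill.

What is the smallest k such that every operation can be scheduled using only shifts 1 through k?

The precedence chain requires at least 2 distinct shifts.
With at most 3 per shift and 4 operations, at least 2 shifts are needed.
2 works (last occupied shift: shift 2): for example bend -> shift 1; weld -> shift 1; drill -> shift 2; anneal -> shift 1.

2 shifts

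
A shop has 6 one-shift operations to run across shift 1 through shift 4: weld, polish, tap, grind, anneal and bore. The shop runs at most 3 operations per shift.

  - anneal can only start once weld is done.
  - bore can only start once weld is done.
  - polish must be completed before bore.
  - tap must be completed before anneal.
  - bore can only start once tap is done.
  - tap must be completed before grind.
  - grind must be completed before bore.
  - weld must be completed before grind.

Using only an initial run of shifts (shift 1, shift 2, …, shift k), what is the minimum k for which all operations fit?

The precedence chain requires at least 3 distinct shifts.
With at most 3 per shift and 6 operations, at least 2 shifts are needed.
3 works (last occupied shift: shift 3): for example grind -> shift 2, bore -> shift 3, anneal -> shift 2, polish -> shift 1, weld -> shift 1, tap -> shift 1.

3 shifts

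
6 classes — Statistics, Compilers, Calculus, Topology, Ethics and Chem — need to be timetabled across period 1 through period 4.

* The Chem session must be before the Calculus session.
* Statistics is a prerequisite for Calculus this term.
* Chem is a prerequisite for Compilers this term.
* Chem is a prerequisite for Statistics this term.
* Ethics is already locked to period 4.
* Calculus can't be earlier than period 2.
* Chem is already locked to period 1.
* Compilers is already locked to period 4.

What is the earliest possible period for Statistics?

period 2

Precedence pushes Statistics to at least period 2; downstream work caps Statistics at period 3.
Statistics at period 2 is achievable: Calculus -> period 3, Topology -> period 1, Compilers -> period 4, Chem -> period 1, Statistics -> period 2, Ethics -> period 4.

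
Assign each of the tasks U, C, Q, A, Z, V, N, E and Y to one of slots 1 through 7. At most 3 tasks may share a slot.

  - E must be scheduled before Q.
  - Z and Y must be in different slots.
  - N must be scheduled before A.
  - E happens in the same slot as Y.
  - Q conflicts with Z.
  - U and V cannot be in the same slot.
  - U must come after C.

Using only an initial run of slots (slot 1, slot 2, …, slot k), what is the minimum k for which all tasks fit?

The precedence chain requires at least 2 distinct slots.
With at most 3 per slot and 9 tasks, at least 3 slots are needed.
3 works (last occupied slot: 3): for example Y in 1, N in 2, V in 3, U in 2, Z in 3, E in 1, A in 3, C in 1, Q in 2.

3 slots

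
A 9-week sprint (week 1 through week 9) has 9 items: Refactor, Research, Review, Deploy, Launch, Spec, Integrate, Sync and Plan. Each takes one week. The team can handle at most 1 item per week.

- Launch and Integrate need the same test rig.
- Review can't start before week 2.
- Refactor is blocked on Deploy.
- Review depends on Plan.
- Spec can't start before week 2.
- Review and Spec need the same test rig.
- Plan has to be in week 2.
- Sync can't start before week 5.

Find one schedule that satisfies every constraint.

Integrate in week 9; Sync in week 5; Plan in week 2; Review in week 3; Launch in week 8; Deploy in week 1; Research in week 7; Spec in week 4; Refactor in week 6

Checking: Plan(week 2) before Review(week 3); Deploy(week 1) before Refactor(week 6); Launch(week 8) != Integrate(week 9); Review(week 3) != Spec(week 4); Sync=week 5 in [week 5,week 9]; Review=week 3 in [week 2,week 9]; Plan=week 2 in [week 2,week 2]; Spec=week 4 in [week 2,week 9]; max 1 per week (cap 1).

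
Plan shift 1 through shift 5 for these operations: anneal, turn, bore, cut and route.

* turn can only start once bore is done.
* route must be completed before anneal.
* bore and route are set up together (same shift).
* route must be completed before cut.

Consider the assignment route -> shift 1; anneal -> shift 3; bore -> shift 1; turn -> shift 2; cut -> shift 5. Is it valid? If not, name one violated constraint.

bore and route are set up together (same shift) — holds.
turn can only start once bore is done — holds.
route must be completed before cut — holds.
route must be completed before anneal — holds.

Valid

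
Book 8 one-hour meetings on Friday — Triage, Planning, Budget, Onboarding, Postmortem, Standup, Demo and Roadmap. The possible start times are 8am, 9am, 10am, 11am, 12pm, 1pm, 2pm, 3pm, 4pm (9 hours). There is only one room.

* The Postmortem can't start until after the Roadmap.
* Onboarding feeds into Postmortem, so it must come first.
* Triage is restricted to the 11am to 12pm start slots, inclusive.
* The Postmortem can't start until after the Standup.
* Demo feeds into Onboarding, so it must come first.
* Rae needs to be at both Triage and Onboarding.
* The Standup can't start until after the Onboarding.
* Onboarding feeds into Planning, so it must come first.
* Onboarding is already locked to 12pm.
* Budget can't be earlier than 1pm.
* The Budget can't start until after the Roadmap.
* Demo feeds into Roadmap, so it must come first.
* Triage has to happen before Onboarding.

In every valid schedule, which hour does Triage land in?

11am

Triage's window is 11am–12pm.
Onboarding is fixed at 12pm, and Triage can't share a hour with Onboarding.
So Triage must be 11am.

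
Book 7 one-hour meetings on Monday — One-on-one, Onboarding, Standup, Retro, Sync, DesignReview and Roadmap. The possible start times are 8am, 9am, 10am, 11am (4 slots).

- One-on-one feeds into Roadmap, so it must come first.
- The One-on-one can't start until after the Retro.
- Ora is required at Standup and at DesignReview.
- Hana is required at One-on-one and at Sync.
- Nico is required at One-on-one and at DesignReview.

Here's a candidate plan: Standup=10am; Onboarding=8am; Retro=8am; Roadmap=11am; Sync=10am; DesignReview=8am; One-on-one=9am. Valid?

Yes

Nico is required at One-on-one and at DesignReview — holds.
Ora is required at Standup and at DesignReview — holds.
The One-on-one can't start until after the Retro — holds.
One-on-one feeds into Roadmap, so it must come first — holds.
Hana is required at One-on-one and at Sync — holds.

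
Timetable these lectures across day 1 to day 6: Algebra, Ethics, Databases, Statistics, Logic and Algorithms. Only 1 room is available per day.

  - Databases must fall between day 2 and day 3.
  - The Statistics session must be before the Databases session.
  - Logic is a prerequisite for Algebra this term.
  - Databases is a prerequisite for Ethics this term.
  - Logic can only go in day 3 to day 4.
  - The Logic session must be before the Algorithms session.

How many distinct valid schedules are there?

Splitting on Algebra: it can be day 4 (2), day 5 (3), day 6 (3). Listing each branch's schedules as (Ethics, Databases, Statistics, Logic, Algorithms) by day number:
Algebra=day 4: (5,2,1,3,6) (6,2,1,3,5) — 2.
Algebra=day 5: (3,2,1,4,6) (4,2,1,3,6) (6,2,1,3,4) — 3.
Algebra=day 6: (3,2,1,4,5) (4,2,1,3,5) (5,2,1,3,4) — 3.
Summing: 2 + 3 + 3 = 8.

8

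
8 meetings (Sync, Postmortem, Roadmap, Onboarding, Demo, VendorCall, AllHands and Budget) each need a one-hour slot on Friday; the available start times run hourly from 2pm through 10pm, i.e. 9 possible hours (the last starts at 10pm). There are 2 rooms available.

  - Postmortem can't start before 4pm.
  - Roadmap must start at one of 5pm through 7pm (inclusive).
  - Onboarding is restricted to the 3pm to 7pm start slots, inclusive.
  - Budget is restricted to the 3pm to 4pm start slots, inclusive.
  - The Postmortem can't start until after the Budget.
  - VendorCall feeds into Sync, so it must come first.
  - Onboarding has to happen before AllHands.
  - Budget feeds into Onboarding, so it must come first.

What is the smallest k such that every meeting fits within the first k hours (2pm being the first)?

4 hours

The precedence chain requires at least 3 distinct hours.
With at most 2 per hour and 8 meetings, at least 4 hours are needed.
Roadmap can't be placed before 5pm — that is hour 4 counting from 2pm — so the schedule must run through at least 4 hours.
4 works (last occupied hour: 5pm): for example Onboarding in 4pm; Demo in 2pm; AllHands in 5pm; Roadmap in 5pm; Budget in 3pm; Postmortem in 4pm; VendorCall in 2pm; Sync in 3pm.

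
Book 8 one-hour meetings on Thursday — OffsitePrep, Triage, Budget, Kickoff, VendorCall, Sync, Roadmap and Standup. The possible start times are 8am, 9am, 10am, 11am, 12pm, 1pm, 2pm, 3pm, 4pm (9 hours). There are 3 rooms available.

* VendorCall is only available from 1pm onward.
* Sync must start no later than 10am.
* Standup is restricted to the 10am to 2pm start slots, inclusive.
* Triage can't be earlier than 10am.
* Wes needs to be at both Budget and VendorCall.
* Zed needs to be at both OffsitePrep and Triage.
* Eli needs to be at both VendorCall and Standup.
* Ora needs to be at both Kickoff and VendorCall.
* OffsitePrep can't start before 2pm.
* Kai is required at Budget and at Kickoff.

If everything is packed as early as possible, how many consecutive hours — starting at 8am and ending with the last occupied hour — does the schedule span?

7 hours

With at most 3 per hour and 8 meetings, at least 3 hours are needed.
OffsitePrep can't be placed before 2pm — that is hour 7 counting from 8am — so the schedule must run through at least 7 hours.
7 works (last occupied hour: 2pm): for example Budget=8am; Kickoff=9am; Sync=8am; Standup=10am; VendorCall=1pm; OffsitePrep=2pm; Triage=10am; Roadmap=8am.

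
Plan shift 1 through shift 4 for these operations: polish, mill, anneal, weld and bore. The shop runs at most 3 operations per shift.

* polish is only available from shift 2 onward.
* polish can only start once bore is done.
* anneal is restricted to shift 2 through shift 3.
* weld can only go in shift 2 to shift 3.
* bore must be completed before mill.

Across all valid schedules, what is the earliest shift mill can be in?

shift 2

Precedence pushes mill to at least shift 2.
mill at shift 2 is achievable: mill -> shift 2; bore -> shift 1; polish -> shift 3; anneal -> shift 2; weld -> shift 2.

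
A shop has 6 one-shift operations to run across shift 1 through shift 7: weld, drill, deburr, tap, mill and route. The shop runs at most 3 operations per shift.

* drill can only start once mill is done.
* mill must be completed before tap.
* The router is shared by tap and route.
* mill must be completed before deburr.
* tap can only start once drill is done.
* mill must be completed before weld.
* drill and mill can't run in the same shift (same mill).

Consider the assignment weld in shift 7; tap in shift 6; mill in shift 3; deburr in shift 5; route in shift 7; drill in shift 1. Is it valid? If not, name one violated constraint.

The shop runs at most 3 operations per shift — holds.
mill must be completed before deburr — holds.
tap can only start once drill is done — holds.
mill must be completed before tap — holds.
drill and mill can't run in the same shift (same mill) — holds.
mill must be completed before weld — holds.
The router is shared by tap and route — holds.
drill can only start once mill is done — violated.

No. drill can only start once mill is done is not satisfied.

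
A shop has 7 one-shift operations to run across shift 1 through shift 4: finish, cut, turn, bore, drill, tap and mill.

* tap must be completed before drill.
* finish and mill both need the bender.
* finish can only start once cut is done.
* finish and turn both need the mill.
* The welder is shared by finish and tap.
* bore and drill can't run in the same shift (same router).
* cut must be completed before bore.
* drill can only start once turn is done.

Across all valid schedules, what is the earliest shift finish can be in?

Precedence pushes finish to at least shift 2.
finish at shift 2 is achievable: turn -> shift 1, mill -> shift 1, cut -> shift 1, finish -> shift 2, drill -> shift 2, tap -> shift 1, bore -> shift 3.

shift 2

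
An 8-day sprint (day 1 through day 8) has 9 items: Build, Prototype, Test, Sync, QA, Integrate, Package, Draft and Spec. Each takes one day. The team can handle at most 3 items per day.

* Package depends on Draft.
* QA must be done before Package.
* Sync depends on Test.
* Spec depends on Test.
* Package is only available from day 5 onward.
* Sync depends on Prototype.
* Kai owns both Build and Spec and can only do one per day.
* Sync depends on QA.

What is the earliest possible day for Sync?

Precedence pushes Sync to at least day 2.
Sync at day 2 is achievable: QA -> day 1; Build -> day 3; Spec -> day 2; Test -> day 1; Prototype -> day 1; Integrate -> day 3; Sync -> day 2; Draft -> day 2; Package -> day 5.

day 2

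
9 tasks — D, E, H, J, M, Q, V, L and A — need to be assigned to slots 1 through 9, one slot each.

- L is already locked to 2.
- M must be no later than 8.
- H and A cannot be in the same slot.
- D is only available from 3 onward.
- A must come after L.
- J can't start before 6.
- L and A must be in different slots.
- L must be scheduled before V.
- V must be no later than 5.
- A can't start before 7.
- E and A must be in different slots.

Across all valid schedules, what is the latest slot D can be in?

9

D is available from 3.
D at 9 is achievable: L -> 2, A -> 7, V -> 3, J -> 6, D -> 9, Q -> 1, M -> 1, E -> 1, H -> 1.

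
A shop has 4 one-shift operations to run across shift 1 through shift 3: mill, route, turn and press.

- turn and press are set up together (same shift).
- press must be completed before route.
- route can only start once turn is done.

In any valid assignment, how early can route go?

shift 2

Precedence pushes route to at least shift 2.
route at shift 2 is achievable: route in shift 2, mill in shift 1, press in shift 1, turn in shift 1.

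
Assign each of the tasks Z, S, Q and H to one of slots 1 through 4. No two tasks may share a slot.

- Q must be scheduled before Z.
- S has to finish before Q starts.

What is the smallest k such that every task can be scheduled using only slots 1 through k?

4

The precedence chain requires at least 3 distinct slots.
With at most 1 per slot and 4 tasks, at least 4 slots are needed.
4 works (last occupied slot: 4): for example H in 4, Q in 2, Z in 3, S in 1.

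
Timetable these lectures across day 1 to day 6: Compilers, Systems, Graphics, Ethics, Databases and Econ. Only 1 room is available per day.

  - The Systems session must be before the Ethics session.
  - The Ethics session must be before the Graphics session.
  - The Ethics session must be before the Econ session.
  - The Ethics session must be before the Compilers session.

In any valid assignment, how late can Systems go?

Downstream work caps Systems at day 4.
Systems at day 2 is achievable: Systems=day 2, Ethics=day 3, Compilers=day 4, Databases=day 1, Graphics=day 5, Econ=day 6.
Nothing later works — the capacity limit rule out every day after day 2.

day 2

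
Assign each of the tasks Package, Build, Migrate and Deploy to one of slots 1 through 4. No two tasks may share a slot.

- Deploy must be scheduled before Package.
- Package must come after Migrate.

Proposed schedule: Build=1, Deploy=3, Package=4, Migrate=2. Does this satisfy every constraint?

Valid

Package must come after Migrate — holds.
No two tasks may share a slot — holds.
Deploy must be scheduled before Package — holds.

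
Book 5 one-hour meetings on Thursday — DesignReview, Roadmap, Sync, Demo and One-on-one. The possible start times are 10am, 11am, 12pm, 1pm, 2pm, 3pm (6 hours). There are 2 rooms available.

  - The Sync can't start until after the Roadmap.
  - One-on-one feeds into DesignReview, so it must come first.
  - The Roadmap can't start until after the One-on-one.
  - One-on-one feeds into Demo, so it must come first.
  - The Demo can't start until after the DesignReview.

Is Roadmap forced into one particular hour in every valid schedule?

No

Roadmap can be 11am (e.g. Demo=12pm; One-on-one=10am; Sync=12pm; DesignReview=11am; Roadmap=11am) or 12pm (e.g. Demo -> 12pm; Sync -> 1pm; DesignReview -> 11am; Roadmap -> 12pm; One-on-one -> 10am).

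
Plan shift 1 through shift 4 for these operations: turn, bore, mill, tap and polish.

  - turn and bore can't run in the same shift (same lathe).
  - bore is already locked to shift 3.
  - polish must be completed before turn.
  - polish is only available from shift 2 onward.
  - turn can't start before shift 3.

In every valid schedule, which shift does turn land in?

shift 4

turn's window is shift 3–shift 4.
bore is fixed at shift 3, and turn can't share a shift with bore.
So turn must be shift 4.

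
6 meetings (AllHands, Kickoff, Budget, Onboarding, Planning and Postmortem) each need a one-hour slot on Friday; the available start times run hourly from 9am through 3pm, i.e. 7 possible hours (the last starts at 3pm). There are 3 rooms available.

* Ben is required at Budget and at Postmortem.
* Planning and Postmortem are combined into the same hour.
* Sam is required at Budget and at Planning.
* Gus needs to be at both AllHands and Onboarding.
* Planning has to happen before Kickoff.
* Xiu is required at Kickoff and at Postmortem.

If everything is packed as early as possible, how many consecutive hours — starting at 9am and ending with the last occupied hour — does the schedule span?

2 hours

The precedence chain requires at least 2 distinct hours.
With at most 3 per hour and 6 meetings, at least 2 hours are needed.
2 works (last occupied hour: 10am): for example Planning=9am, Postmortem=9am, Budget=10am, AllHands=9am, Onboarding=10am, Kickoff=10am.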